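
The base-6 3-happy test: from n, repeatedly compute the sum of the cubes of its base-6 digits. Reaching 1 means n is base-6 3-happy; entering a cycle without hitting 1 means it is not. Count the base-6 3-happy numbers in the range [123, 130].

123: 123 → 62 → 73 → 9 → 28 → 128 → 62  (repeats 62)
124: 124 → 99 → 99  (repeats 99)
125: 125 → 160 → 136 → 155 → 190 → 190  (repeats 190)
126: 126 → 54 → 28 → 128 → 62 → 73 → 9 → 28  (repeats 28)
127: 127 → 55 → 29 → 189 → 153 → 92 → 43 → 3 → 27 → 91 → 36 → 1  (reaches 1)
128: 128 → 62 → 73 → 9 → 28 → 128  (repeats 128)
129: 129 → 81 → 36 → 1  (reaches 1)
130: 130 → 118 → 92 → 43 → 3 → 27 → 91 → 36 → 1  (reaches 1)
base-6 3-happy: 127, 129, 130

3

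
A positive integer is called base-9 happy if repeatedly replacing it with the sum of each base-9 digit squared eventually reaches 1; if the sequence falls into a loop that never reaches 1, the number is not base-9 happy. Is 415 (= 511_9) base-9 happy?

415 = (5,1,1)_9 → 5² + 1² + 1² = 25 + 1 + 1 = 27
27 = (3,0)_9 → 3² + 0² = 9 + 0 = 9
9 = (1,0)_9 → 1² + 0² = 1 + 0 = 1  — reached 1.

base-9 happy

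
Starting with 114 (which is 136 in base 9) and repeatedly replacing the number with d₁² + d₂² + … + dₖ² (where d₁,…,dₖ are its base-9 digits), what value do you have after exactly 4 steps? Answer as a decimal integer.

74

114 = (1,3,6)_9 → 1² + 3² + 6² = 46
46 = (5,1)_9 → 5² + 1² = 26
26 = (2,8)_9 → 2² + 8² = 68
68 = (7,5)_9 → 7² + 5² = 74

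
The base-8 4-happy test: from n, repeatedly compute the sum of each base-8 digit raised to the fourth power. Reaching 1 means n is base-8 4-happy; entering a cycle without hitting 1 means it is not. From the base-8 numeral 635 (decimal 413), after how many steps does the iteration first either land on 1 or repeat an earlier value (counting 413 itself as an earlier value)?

413 = (6,3,5)_8 → 6⁴ + 3⁴ + 5⁴ = 1296 + 81 + 625 = 2002
2002 = (3,7,2,2)_8 → 3⁴ + 7⁴ + 2⁴ + 2⁴ = 81 + 2401 + 16 + 16 = 2514
2514 = (4,7,2,2)_8 → 4⁴ + 7⁴ + 2⁴ + 2⁴ = 256 + 2401 + 16 + 16 = 2689
2689 = (5,2,0,1)_8 → 5⁴ + 2⁴ + 0⁴ + 1⁴ = 625 + 16 + 0 + 1 = 642
642 = (1,2,0,2)_8 → 1⁴ + 2⁴ + 0⁴ + 2⁴ = 1 + 16 + 0 + 16 = 33
33 = (4,1)_8 → 4⁴ + 1⁴ = 256 + 1 = 257
257 = (4,0,1)_8 → 4⁴ + 0⁴ + 1⁴ = 256 + 0 + 1 = 257  — 257 repeats.
That took 7 steps.

7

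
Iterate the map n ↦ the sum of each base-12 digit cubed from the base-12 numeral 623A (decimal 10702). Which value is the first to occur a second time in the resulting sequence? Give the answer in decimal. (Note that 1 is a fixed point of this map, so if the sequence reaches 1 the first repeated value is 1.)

10702 = (6,2,3,10)_12 → 6³ + 2³ + 3³ + 10³ = 216 + 8 + 27 + 1000 = 1251
1251 = (8,8,3)_12 → 8³ + 8³ + 3³ = 512 + 512 + 27 = 1051
1051 = (7,3,7)_12 → 7³ + 3³ + 7³ = 343 + 27 + 343 = 713
713 = (4,11,5)_12 → 4³ + 11³ + 5³ = 64 + 1331 + 125 = 1520
1520 = (10,6,8)_12 → 10³ + 6³ + 8³ = 1000 + 216 + 512 = 1728
1728 = (1,0,0,0)_12 → 1³ + 0³ + 0³ + 0³ = 1 + 0 + 0 + 0 = 1  — reached the fixed point 1.
1 → 1, so 1 is the first repeated value.

1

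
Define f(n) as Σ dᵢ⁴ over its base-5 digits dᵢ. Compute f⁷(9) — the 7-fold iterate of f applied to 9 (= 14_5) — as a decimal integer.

499

9 = (1,4)_5 → 1⁴ + 4⁴ = 1 + 256 = 257
257 = (2,0,1,2)_5 → 2⁴ + 0⁴ + 1⁴ + 2⁴ = 16 + 0 + 1 + 16 = 33
33 = (1,1,3)_5 → 1⁴ + 1⁴ + 3⁴ = 1 + 1 + 81 = 83
83 = (3,1,3)_5 → 3⁴ + 1⁴ + 3⁴ = 81 + 1 + 81 = 163
163 = (1,1,2,3)_5 → 1⁴ + 1⁴ + 2⁴ + 3⁴ = 1 + 1 + 16 + 81 = 99
99 = (3,4,4)_5 → 3⁴ + 4⁴ + 4⁴ = 81 + 256 + 256 = 593
593 = (4,3,3,3)_5 → 4⁴ + 3⁴ + 3⁴ + 3⁴ = 256 + 81 + 81 + 81 = 499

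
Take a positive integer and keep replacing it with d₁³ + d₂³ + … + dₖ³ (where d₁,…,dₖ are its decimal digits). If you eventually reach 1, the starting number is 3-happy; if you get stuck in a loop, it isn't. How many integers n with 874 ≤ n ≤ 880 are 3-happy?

874: 874 → 919 → 1459 → 919  (repeats 919)
875: 875 → 980 → 1241 → 74 → 407 → 407  (repeats 407)
876: 876 → 1071 → 345 → 216 → 225 → 141 → 66 → 432 → 99 → 1458 → 702 → 351 → 153 → 153  (repeats 153)
877: 877 → 1198 → 1243 → 100 → 1  (reaches 1)
878: 878 → 1367 → 587 → 980 → 1241 → 74 → 407 → 407  (repeats 407)
879: 879 → 1584 → 702 → 351 → 153 → 153  (repeats 153)
880: 880 → 1024 → 73 → 370 → 370  (repeats 370)
3-happy: 877

1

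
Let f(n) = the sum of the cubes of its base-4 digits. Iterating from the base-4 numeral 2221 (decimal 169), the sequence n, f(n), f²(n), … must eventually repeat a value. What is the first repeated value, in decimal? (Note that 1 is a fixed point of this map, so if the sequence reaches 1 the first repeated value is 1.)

169 = (2,2,2,1)_4 → 2³ + 2³ + 2³ + 1³ = 25
25 = (1,2,1)_4 → 1³ + 2³ + 1³ = 10
10 = (2,2)_4 → 2³ + 2³ = 16
16 = (1,0,0)_4 → 1³ + 0³ + 0³ = 1  — reached the fixed point 1.
1 → 1, so 1 is the first repeated value.

1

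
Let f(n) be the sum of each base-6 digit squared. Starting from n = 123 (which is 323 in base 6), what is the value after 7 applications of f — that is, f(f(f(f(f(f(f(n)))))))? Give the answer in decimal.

123 = (3,2,3)_6 → 3² + 2² + 3² = 22
22 = (3,4)_6 → 3² + 4² = 25
25 = (4,1)_6 → 4² + 1² = 17
17 = (2,5)_6 → 2² + 5² = 29
29 = (4,5)_6 → 4² + 5² = 41
41 = (1,0,5)_6 → 1² + 0² + 5² = 26
26 = (4,2)_6 → 4² + 2² = 20

20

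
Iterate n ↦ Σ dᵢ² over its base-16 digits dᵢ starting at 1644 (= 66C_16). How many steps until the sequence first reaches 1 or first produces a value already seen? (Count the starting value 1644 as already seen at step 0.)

12

1644 = (6,6,12)_16 → 216
216 = (13,8)_16 → 233
233 = (14,9)_16 → 277
277 = (1,1,5)_16 → 27
27 = (1,11)_16 → 122
122 = (7,10)_16 → 149
149 = (9,5)_16 → 106
106 = (6,10)_16 → 136
136 = (8,8)_16 → 128
128 = (8,0)_16 → 64
64 = (4,0)_16 → 16
16 = (1,0)_16 → 1  — reached 1.
That took 12 steps.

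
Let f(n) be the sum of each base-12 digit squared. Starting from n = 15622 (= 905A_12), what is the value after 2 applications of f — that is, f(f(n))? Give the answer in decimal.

15622 = (9,0,5,10)_12 → 9² + 0² + 5² + 10² = 206
206 = (1,5,2)_12 → 1² + 5² + 2² = 30

30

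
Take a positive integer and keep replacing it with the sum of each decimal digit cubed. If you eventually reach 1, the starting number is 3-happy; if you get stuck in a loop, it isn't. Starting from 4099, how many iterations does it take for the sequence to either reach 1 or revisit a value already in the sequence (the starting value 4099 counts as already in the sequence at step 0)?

4099 → 1522
1522 → 142
142 → 73
73 → 370
370 → 370  — 370 repeats.
That took 5 steps.

5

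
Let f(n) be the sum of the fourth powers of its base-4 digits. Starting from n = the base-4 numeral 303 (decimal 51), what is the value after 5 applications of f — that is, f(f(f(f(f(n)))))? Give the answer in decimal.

81

51 = (3,0,3)_4 → 3⁴ + 0⁴ + 3⁴ = 81 + 0 + 81 = 162
162 = (2,2,0,2)_4 → 2⁴ + 2⁴ + 0⁴ + 2⁴ = 16 + 16 + 0 + 16 = 48
48 = (3,0,0)_4 → 3⁴ + 0⁴ + 0⁴ = 81 + 0 + 0 = 81
81 = (1,1,0,1)_4 → 1⁴ + 1⁴ + 0⁴ + 1⁴ = 1 + 1 + 0 + 1 = 3
3 = (3)_4 → 3⁴ = 81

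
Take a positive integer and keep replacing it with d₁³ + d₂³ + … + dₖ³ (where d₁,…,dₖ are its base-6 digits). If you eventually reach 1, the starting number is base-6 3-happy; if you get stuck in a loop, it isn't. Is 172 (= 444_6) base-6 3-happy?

172 = (4,4,4)_6 → 192
192 = (5,2,0)_6 → 133
133 = (3,4,1)_6 → 92
92 = (2,3,2)_6 → 43
43 = (1,1,1)_6 → 3
3 = (3)_6 → 27
27 = (4,3)_6 → 91
91 = (2,3,1)_6 → 36
36 = (1,0,0)_6 → 1  — reached 1.

base-6 3-happy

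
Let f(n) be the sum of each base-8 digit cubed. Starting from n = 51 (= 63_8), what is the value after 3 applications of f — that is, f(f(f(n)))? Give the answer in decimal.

51 = (6,3)_8 → 243
243 = (3,6,3)_8 → 270
270 = (4,1,6)_8 → 281

281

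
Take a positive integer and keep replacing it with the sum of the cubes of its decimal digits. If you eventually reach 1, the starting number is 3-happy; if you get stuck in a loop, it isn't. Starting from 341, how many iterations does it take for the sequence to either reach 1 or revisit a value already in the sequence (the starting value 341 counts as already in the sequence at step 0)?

341 → 3³ + 4³ + 1³ = 92
92 → 9³ + 2³ = 737
737 → 7³ + 3³ + 7³ = 713
713 → 7³ + 1³ + 3³ = 371
371 → 3³ + 7³ + 1³ = 371  — 371 repeats.
That took 5 steps.

5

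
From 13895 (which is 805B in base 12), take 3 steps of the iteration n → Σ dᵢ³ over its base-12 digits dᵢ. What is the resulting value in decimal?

13895 = (8,0,5,11)_12 → 8³ + 0³ + 5³ + 11³ = 1968
1968 = (1,1,8,0)_12 → 1³ + 1³ + 8³ + 0³ = 514
514 = (3,6,10)_12 → 3³ + 6³ + 10³ = 1243

1243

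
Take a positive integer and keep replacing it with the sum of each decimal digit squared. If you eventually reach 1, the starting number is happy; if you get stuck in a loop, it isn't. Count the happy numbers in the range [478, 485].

478: 478 → 129 → 86 → 100 → 1  — happy
479: 479 → 146 → 53 → 34 → 25 → 29 → 85 → 89 → 145 → 42 → 20 → 4 → 16 → 37 → 58 → 89  — not happy
480: 480 → 80 → 64 → 52 → 29 → 85 → 89 → 145 → 42 → 20 → 4 → 16 → 37 → 58 → 89  — not happy
481: 481 → 81 → 65 → 61 → 37 → 58 → 89 → 145 → 42 → 20 → 4 → 16 → 37  — not happy
482: 482 → 84 → 80 → 64 → 52 → 29 → 85 → 89 → 145 → 42 → 20 → 4 → 16 → 37 → 58 → 89  — not happy
483: 483 → 89 → 145 → 42 → 20 → 4 → 16 → 37 → 58 → 89  — not happy
484: 484 → 96 → 117 → 51 → 26 → 40 → 16 → 37 → 58 → 89 → 145 → 42 → 20 → 4 → 16  — not happy
485: 485 → 105 → 26 → 40 → 16 → 37 → 58 → 89 → 145 → 42 → 20 → 4 → 16  — not happy
happy: 478

1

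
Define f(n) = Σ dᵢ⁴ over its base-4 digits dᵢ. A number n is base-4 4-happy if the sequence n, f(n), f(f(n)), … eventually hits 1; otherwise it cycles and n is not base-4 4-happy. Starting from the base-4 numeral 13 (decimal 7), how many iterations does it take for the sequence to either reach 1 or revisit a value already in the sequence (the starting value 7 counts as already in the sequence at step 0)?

6

7 = (1,3)_4 → 1⁴ + 3⁴ = 1 + 81 = 82
82 = (1,1,0,2)_4 → 1⁴ + 1⁴ + 0⁴ + 2⁴ = 1 + 1 + 0 + 16 = 18
18 = (1,0,2)_4 → 1⁴ + 0⁴ + 2⁴ = 1 + 0 + 16 = 17
17 = (1,0,1)_4 → 1⁴ + 0⁴ + 1⁴ = 1 + 0 + 1 = 2
2 = (2)_4 → 2⁴ = 16
16 = (1,0,0)_4 → 1⁴ + 0⁴ + 0⁴ = 1 + 0 + 0 = 1  — reached 1.
That took 6 steps.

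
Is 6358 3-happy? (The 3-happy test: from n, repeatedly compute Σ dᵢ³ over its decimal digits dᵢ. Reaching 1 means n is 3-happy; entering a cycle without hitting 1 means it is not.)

6358 → 6³ + 3³ + 5³ + 8³ = 216 + 27 + 125 + 512 = 880
880 → 8³ + 8³ + 0³ = 512 + 512 + 0 = 1024
1024 → 1³ + 0³ + 2³ + 4³ = 1 + 0 + 8 + 64 = 73
73 → 7³ + 3³ = 343 + 27 = 370
370 → 3³ + 7³ + 0³ = 27 + 343 + 0 = 370  — 370 already seen; the sequence cycles without reaching 1.

not 3-happy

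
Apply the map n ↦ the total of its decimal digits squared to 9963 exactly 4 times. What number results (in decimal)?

9963 → 9² + 9² + 6² + 3² = 81 + 81 + 36 + 9 = 207
207 → 2² + 0² + 7² = 4 + 0 + 49 = 53
53 → 5² + 3² = 25 + 9 = 34
34 → 3² + 4² = 9 + 16 = 25

25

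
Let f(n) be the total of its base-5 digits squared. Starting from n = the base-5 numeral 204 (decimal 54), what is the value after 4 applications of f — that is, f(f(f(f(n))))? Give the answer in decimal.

54 = (2,0,4)_5 → 2² + 0² + 4² = 20
20 = (4,0)_5 → 4² + 0² = 16
16 = (3,1)_5 → 3² + 1² = 10
10 = (2,0)_5 → 2² + 0² = 4

4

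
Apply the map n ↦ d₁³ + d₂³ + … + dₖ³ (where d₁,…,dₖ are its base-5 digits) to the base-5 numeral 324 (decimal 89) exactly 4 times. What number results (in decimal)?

27

89 = (3,2,4)_5 → 3³ + 2³ + 4³ = 27 + 8 + 64 = 99
99 = (3,4,4)_5 → 3³ + 4³ + 4³ = 27 + 64 + 64 = 155
155 = (1,1,1,0)_5 → 1³ + 1³ + 1³ + 0³ = 1 + 1 + 1 + 0 = 3
3 = (3)_5 → 3³ = 27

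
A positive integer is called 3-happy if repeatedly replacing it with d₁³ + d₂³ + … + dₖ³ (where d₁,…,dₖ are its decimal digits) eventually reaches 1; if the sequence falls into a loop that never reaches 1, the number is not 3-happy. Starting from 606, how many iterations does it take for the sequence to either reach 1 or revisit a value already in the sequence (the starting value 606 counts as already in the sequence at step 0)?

7

606 → 432
432 → 99
99 → 1458
1458 → 702
702 → 351
351 → 153
153 → 153  — 153 repeats.
That took 7 steps.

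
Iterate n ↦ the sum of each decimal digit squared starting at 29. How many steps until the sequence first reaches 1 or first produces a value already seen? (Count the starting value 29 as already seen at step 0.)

29 → 2² + 9² = 85
85 → 8² + 5² = 89
89 → 8² + 9² = 145
145 → 1² + 4² + 5² = 42
42 → 4² + 2² = 20
20 → 2² + 0² = 4
4 → 4² = 16
16 → 1² + 6² = 37
37 → 3² + 7² = 58
58 → 5² + 8² = 89  — 89 repeats.
That took 10 steps.

10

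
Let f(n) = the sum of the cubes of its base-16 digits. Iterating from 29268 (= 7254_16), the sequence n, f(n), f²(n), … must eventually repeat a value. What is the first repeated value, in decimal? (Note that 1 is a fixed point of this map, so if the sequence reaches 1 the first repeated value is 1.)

540

29268 = (7,2,5,4)_16 → 540
540 = (2,1,12)_16 → 1737
1737 = (6,12,9)_16 → 2673
2673 = (10,7,1)_16 → 1344
1344 = (5,4,0)_16 → 189
189 = (11,13)_16 → 3528
3528 = (13,12,8)_16 → 4437
4437 = (1,1,5,5)_16 → 252
252 = (15,12)_16 → 5103
5103 = (1,3,14,15)_16 → 6147
6147 = (1,8,0,3)_16 → 540  — 540 already appeared earlier.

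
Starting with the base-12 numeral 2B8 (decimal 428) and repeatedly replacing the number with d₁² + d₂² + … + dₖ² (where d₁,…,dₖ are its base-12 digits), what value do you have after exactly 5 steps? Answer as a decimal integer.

428 = (2,11,8)_12 → 2² + 11² + 8² = 189
189 = (1,3,9)_12 → 1² + 3² + 9² = 91
91 = (7,7)_12 → 7² + 7² = 98
98 = (8,2)_12 → 8² + 2² = 68
68 = (5,8)_12 → 5² + 8² = 89

89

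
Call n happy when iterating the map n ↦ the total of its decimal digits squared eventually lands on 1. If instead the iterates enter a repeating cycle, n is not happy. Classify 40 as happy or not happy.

not happy

40 → 4² + 0² = 16 + 0 = 16
16 → 1² + 6² = 1 + 36 = 37
37 → 3² + 7² = 9 + 49 = 58
58 → 5² + 8² = 25 + 64 = 89
89 → 8² + 9² = 64 + 81 = 145
145 → 1² + 4² + 5² = 1 + 16 + 25 = 42
42 → 4² + 2² = 16 + 4 = 20
20 → 2² + 0² = 4 + 0 = 4
4 → 4² = 16  — 16 already seen; the sequence cycles without reaching 1.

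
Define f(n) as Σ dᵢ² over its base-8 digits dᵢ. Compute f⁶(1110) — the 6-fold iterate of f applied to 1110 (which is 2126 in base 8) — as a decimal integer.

1110 = (2,1,2,6)_8 → 2² + 1² + 2² + 6² = 4 + 1 + 4 + 36 = 45
45 = (5,5)_8 → 5² + 5² = 25 + 25 = 50
50 = (6,2)_8 → 6² + 2² = 36 + 4 = 40
40 = (5,0)_8 → 5² + 0² = 25 + 0 = 25
25 = (3,1)_8 → 3² + 1² = 9 + 1 = 10
10 = (1,2)_8 → 1² + 2² = 1 + 4 = 5

5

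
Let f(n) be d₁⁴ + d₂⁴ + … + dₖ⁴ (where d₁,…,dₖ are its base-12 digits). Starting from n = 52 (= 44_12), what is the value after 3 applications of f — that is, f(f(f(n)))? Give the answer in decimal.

98

52 = (4,4)_12 → 4⁴ + 4⁴ = 512
512 = (3,6,8)_12 → 3⁴ + 6⁴ + 8⁴ = 5473
5473 = (3,2,0,1)_12 → 3⁴ + 2⁴ + 0⁴ + 1⁴ = 98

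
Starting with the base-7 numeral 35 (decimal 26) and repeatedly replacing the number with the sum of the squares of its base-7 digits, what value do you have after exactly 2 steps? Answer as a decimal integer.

26 = (3,5)_7 → 3² + 5² = 9 + 25 = 34
34 = (4,6)_7 → 4² + 6² = 16 + 36 = 52

52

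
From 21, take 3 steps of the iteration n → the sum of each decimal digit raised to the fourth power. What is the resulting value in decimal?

288

21 → 17
17 → 2402
2402 → 288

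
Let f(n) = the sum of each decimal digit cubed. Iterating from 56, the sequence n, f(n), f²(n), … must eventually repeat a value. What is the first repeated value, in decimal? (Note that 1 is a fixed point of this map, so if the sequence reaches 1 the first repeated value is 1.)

56 → 5³ + 6³ = 341
341 → 3³ + 4³ + 1³ = 92
92 → 9³ + 2³ = 737
737 → 7³ + 3³ + 7³ = 713
713 → 7³ + 1³ + 3³ = 371
371 → 3³ + 7³ + 1³ = 371  — 371 already appeared earlier.

371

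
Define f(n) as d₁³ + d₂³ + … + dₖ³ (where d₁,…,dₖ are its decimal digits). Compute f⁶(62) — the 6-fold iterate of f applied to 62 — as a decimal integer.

62 → 6³ + 2³ = 216 + 8 = 224
224 → 2³ + 2³ + 4³ = 8 + 8 + 64 = 80
80 → 8³ + 0³ = 512 + 0 = 512
512 → 5³ + 1³ + 2³ = 125 + 1 + 8 = 134
134 → 1³ + 3³ + 4³ = 1 + 27 + 64 = 92
92 → 9³ + 2³ = 729 + 8 = 737

737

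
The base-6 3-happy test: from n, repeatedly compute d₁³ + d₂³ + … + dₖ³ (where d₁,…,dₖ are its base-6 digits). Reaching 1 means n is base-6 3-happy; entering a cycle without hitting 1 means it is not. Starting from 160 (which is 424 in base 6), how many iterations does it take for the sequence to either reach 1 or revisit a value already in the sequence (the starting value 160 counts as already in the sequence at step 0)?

160 = (4,2,4)_6 → 4³ + 2³ + 4³ = 136
136 = (3,4,4)_6 → 3³ + 4³ + 4³ = 155
155 = (4,1,5)_6 → 4³ + 1³ + 5³ = 190
190 = (5,1,4)_6 → 5³ + 1³ + 4³ = 190  — 190 repeats.
That took 4 steps.

4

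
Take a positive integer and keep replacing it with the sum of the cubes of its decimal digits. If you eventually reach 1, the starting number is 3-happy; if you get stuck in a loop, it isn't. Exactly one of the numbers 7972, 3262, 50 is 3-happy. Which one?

7972

7972: 7972 → 1423 → 100 → 1  — reaches 1 (3-happy)
3262: 3262 → 259 → 862 → 736 → 586 → 853 → 664 → 496 → 1009 → 730 → 370 → 370  — repeats 370 (not 3-happy)
50: 50 → 125 → 134 → 92 → 737 → 713 → 371 → 371  — repeats 371 (not 3-happy)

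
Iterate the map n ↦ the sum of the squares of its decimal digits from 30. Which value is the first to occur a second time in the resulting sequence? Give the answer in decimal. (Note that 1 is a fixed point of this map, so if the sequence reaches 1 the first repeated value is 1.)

37

30 → 3² + 0² = 9 + 0 = 9
9 → 9² = 81
81 → 8² + 1² = 64 + 1 = 65
65 → 6² + 5² = 36 + 25 = 61
61 → 6² + 1² = 36 + 1 = 37
37 → 3² + 7² = 9 + 49 = 58
58 → 5² + 8² = 25 + 64 = 89
89 → 8² + 9² = 64 + 81 = 145
145 → 1² + 4² + 5² = 1 + 16 + 25 = 42
42 → 4² + 2² = 16 + 4 = 20
20 → 2² + 0² = 4 + 0 = 4
4 → 4² = 16
16 → 1² + 6² = 1 + 36 = 37  — 37 already appeared earlier.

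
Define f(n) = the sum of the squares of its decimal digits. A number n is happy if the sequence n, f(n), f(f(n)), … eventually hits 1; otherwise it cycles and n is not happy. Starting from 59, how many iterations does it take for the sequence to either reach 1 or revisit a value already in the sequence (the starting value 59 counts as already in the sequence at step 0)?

10

59 → 106
106 → 37
37 → 58
58 → 89
89 → 145
145 → 42
42 → 20
20 → 4
4 → 16
16 → 37  — 37 repeats.
That took 10 steps.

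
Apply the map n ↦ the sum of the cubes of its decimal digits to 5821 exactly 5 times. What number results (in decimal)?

370

5821 → 5³ + 8³ + 2³ + 1³ = 646
646 → 6³ + 4³ + 6³ = 496
496 → 4³ + 9³ + 6³ = 1009
1009 → 1³ + 0³ + 0³ + 9³ = 730
730 → 7³ + 3³ + 0³ = 370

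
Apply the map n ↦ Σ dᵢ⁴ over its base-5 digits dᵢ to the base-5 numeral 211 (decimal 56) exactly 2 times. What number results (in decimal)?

56 = (2,1,1)_5 → 18
18 = (3,3)_5 → 162

162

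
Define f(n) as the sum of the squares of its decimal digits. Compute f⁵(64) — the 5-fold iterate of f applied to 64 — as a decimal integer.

64 → 6² + 4² = 36 + 16 = 52
52 → 5² + 2² = 25 + 4 = 29
29 → 2² + 9² = 4 + 81 = 85
85 → 8² + 5² = 64 + 25 = 89
89 → 8² + 9² = 64 + 81 = 145

145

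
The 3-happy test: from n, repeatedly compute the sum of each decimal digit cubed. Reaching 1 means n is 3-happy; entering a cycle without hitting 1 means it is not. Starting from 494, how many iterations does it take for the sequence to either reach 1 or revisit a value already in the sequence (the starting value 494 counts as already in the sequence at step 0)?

6

494 → 4³ + 9³ + 4³ = 64 + 729 + 64 = 857
857 → 8³ + 5³ + 7³ = 512 + 125 + 343 = 980
980 → 9³ + 8³ + 0³ = 729 + 512 + 0 = 1241
1241 → 1³ + 2³ + 4³ + 1³ = 1 + 8 + 64 + 1 = 74
74 → 7³ + 4³ = 343 + 64 = 407
407 → 4³ + 0³ + 7³ = 64 + 0 + 343 = 407  — 407 repeats.
That took 6 steps.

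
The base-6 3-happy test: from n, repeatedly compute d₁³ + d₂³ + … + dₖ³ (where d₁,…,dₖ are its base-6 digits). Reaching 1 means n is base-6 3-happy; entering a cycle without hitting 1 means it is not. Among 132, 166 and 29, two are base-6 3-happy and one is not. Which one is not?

166

132: 132 → 91 → 36 → 1  — reaches 1 (base-6 3-happy)
166: 166 → 155 → 190 → 190  — repeats 190 (not base-6 3-happy)
29: 29 → 189 → 153 → 92 → 43 → 3 → 27 → 91 → 36 → 1  — reaches 1 (base-6 3-happy)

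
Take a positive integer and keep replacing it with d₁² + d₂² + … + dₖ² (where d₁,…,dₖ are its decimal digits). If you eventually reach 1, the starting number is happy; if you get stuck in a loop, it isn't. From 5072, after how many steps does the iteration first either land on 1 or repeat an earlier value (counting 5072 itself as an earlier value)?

13

5072 → 78
78 → 113
113 → 11
11 → 2
2 → 4
4 → 16
16 → 37
37 → 58
58 → 89
89 → 145
145 → 42
42 → 20
20 → 4  — 4 repeats.
That took 13 steps.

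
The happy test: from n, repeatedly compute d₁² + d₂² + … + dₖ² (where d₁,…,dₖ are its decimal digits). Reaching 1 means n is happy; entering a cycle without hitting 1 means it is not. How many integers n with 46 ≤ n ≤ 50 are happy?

1

46: 46 → 52 → 29 → 85 → 89 → 145 → 42 → 20 → 4 → 16 → 37 → 58 → 89  — not happy
47: 47 → 65 → 61 → 37 → 58 → 89 → 145 → 42 → 20 → 4 → 16 → 37  — not happy
48: 48 → 80 → 64 → 52 → 29 → 85 → 89 → 145 → 42 → 20 → 4 → 16 → 37 → 58 → 89  — not happy
49: 49 → 97 → 130 → 10 → 1  — happy
50: 50 → 25 → 29 → 85 → 89 → 145 → 42 → 20 → 4 → 16 → 37 → 58 → 89  — not happy
happy: 49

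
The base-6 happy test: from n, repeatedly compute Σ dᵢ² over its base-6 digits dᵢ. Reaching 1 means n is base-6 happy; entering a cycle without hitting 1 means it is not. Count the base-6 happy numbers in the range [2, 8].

1

2: 2 → 4 → 16 → 20 → 13 → 5 → 25 → 17 → 29 → 41 → 26 → 20  — not base-6 happy
3: 3 → 9 → 10 → 17 → 29 → 41 → 26 → 20 → 13 → 5 → 25 → 17  — not base-6 happy
4: 4 → 16 → 20 → 13 → 5 → 25 → 17 → 29 → 41 → 26 → 20  — not base-6 happy
5: 5 → 25 → 17 → 29 → 41 → 26 → 20 → 13 → 5  — not base-6 happy
6: 6 → 1  — base-6 happy
7: 7 → 2 → 4 → 16 → 20 → 13 → 5 → 25 → 17 → 29 → 41 → 26 → 20  — not base-6 happy
8: 8 → 5 → 25 → 17 → 29 → 41 → 26 → 20 → 13 → 5  — not base-6 happy
base-6 happy: 6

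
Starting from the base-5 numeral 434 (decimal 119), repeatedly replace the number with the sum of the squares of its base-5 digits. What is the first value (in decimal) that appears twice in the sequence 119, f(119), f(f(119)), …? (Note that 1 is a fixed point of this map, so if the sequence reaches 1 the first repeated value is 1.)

1

119 = (4,3,4)_5 → 4² + 3² + 4² = 16 + 9 + 16 = 41
41 = (1,3,1)_5 → 1² + 3² + 1² = 1 + 9 + 1 = 11
11 = (2,1)_5 → 2² + 1² = 4 + 1 = 5
5 = (1,0)_5 → 1² + 0² = 1 + 0 = 1  — reached the fixed point 1.
1 → 1, so 1 is the first repeated value.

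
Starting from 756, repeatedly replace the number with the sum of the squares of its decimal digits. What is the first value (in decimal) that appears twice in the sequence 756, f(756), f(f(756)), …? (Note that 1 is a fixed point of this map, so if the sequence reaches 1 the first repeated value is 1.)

756 → 7² + 5² + 6² = 49 + 25 + 36 = 110
110 → 1² + 1² + 0² = 1 + 1 + 0 = 2
2 → 2² = 4
4 → 4² = 16
16 → 1² + 6² = 1 + 36 = 37
37 → 3² + 7² = 9 + 49 = 58
58 → 5² + 8² = 25 + 64 = 89
89 → 8² + 9² = 64 + 81 = 145
145 → 1² + 4² + 5² = 1 + 16 + 25 = 42
42 → 4² + 2² = 16 + 4 = 20
20 → 2² + 0² = 4 + 0 = 4  — 4 already appeared earlier.

4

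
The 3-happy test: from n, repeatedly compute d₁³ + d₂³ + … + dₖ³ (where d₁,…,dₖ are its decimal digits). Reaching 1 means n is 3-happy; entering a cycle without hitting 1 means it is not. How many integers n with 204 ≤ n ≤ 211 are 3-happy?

204: 204 → 72 → 351 → 153 → 153  (repeats 153)
205: 205 → 133 → 55 → 250 → 133  (repeats 133)
206: 206 → 224 → 80 → 512 → 134 → 92 → 737 → 713 → 371 → 371  (repeats 371)
207: 207 → 351 → 153 → 153  (repeats 153)
208: 208 → 520 → 133 → 55 → 250 → 133  (repeats 133)
209: 209 → 737 → 713 → 371 → 371  (repeats 371)
210: 210 → 9 → 729 → 1080 → 513 → 153 → 153  (repeats 153)
211: 211 → 10 → 1  (reaches 1)
3-happy: 211

1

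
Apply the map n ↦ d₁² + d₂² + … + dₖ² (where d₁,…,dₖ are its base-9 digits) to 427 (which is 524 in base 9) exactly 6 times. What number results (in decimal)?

427 = (5,2,4)_9 → 5² + 2² + 4² = 25 + 4 + 16 = 45
45 = (5,0)_9 → 5² + 0² = 25 + 0 = 25
25 = (2,7)_9 → 2² + 7² = 4 + 49 = 53
53 = (5,8)_9 → 5² + 8² = 25 + 64 = 89
89 = (1,0,8)_9 → 1² + 0² + 8² = 1 + 0 + 64 = 65
65 = (7,2)_9 → 7² + 2² = 49 + 4 = 53

53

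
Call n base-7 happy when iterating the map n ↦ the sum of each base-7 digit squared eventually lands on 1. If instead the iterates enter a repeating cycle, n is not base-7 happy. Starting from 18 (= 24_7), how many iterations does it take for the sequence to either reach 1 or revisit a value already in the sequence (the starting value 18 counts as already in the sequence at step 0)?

18 = (2,4)_7 → 2² + 4² = 20
20 = (2,6)_7 → 2² + 6² = 40
40 = (5,5)_7 → 5² + 5² = 50
50 = (1,0,1)_7 → 1² + 0² + 1² = 2
2 = (2)_7 → 2² = 4
4 = (4)_7 → 4² = 16
16 = (2,2)_7 → 2² + 2² = 8
8 = (1,1)_7 → 1² + 1² = 2  — 2 repeats.
That took 8 steps.

8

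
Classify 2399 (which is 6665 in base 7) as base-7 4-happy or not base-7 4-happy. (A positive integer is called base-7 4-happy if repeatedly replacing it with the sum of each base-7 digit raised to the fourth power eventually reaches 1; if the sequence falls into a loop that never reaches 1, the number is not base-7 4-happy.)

2399 = (6,6,6,5)_7 → 4513
4513 = (1,6,1,0,5)_7 → 1923
1923 = (5,4,1,5)_7 → 1507
1507 = (4,2,5,2)_7 → 913
913 = (2,4,4,3)_7 → 609
609 = (1,5,3,0)_7 → 707
707 = (2,0,3,0)_7 → 97
97 = (1,6,6)_7 → 2593
2593 = (1,0,3,6,3)_7 → 1459
1459 = (4,1,5,3)_7 → 963
963 = (2,5,4,4)_7 → 1153
1153 = (3,2,3,5)_7 → 803
803 = (2,2,2,5)_7 → 673
673 = (1,6,5,1)_7 → 1923  — 1923 already seen; the sequence cycles without reaching 1.

not base-7 4-happy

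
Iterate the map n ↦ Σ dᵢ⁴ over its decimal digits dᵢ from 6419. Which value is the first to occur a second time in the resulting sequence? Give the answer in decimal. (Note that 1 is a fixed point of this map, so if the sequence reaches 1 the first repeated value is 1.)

8208

6419 → 6⁴ + 4⁴ + 1⁴ + 9⁴ = 8114
8114 → 8⁴ + 1⁴ + 1⁴ + 4⁴ = 4354
4354 → 4⁴ + 3⁴ + 5⁴ + 4⁴ = 1218
1218 → 1⁴ + 2⁴ + 1⁴ + 8⁴ = 4114
4114 → 4⁴ + 1⁴ + 1⁴ + 4⁴ = 514
514 → 5⁴ + 1⁴ + 4⁴ = 882
882 → 8⁴ + 8⁴ + 2⁴ = 8208
8208 → 8⁴ + 2⁴ + 0⁴ + 8⁴ = 8208  — 8208 already appeared earlier.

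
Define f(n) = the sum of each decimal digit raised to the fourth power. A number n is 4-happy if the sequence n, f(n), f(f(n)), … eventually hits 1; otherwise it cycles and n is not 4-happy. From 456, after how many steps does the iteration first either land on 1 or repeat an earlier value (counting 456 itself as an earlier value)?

456 → 4⁴ + 5⁴ + 6⁴ = 2177
2177 → 2⁴ + 1⁴ + 7⁴ + 7⁴ = 4819
4819 → 4⁴ + 8⁴ + 1⁴ + 9⁴ = 10914
10914 → 1⁴ + 0⁴ + 9⁴ + 1⁴ + 4⁴ = 6819
6819 → 6⁴ + 8⁴ + 1⁴ + 9⁴ = 11954
11954 → 1⁴ + 1⁴ + 9⁴ + 5⁴ + 4⁴ = 7444
7444 → 7⁴ + 4⁴ + 4⁴ + 4⁴ = 3169
3169 → 3⁴ + 1⁴ + 6⁴ + 9⁴ = 7939
7939 → 7⁴ + 9⁴ + 3⁴ + 9⁴ = 15604
15604 → 1⁴ + 5⁴ + 6⁴ + 0⁴ + 4⁴ = 2178
2178 → 2⁴ + 1⁴ + 7⁴ + 8⁴ = 6514
6514 → 6⁴ + 5⁴ + 1⁴ + 4⁴ = 2178  — 2178 repeats.
That took 12 steps.

12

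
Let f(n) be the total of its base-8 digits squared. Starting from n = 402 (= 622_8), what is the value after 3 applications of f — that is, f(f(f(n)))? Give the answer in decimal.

402 = (6,2,2)_8 → 6² + 2² + 2² = 36 + 4 + 4 = 44
44 = (5,4)_8 → 5² + 4² = 25 + 16 = 41
41 = (5,1)_8 → 5² + 1² = 25 + 1 = 26

26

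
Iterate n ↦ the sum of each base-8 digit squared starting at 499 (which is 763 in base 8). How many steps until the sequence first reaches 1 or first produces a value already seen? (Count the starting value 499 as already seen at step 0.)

10

499 = (7,6,3)_8 → 7² + 6² + 3² = 94
94 = (1,3,6)_8 → 1² + 3² + 6² = 46
46 = (5,6)_8 → 5² + 6² = 61
61 = (7,5)_8 → 7² + 5² = 74
74 = (1,1,2)_8 → 1² + 1² + 2² = 6
6 = (6)_8 → 6² = 36
36 = (4,4)_8 → 4² + 4² = 32
32 = (4,0)_8 → 4² + 0² = 16
16 = (2,0)_8 → 2² + 0² = 4
4 = (4)_8 → 4² = 16  — 16 repeats.
That took 10 steps.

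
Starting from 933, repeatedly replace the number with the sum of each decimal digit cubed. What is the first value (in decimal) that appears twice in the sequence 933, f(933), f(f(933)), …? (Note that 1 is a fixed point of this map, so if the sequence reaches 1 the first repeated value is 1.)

153

933 → 9³ + 3³ + 3³ = 783
783 → 7³ + 8³ + 3³ = 882
882 → 8³ + 8³ + 2³ = 1032
1032 → 1³ + 0³ + 3³ + 2³ = 36
36 → 3³ + 6³ = 243
243 → 2³ + 4³ + 3³ = 99
99 → 9³ + 9³ = 1458
1458 → 1³ + 4³ + 5³ + 8³ = 702
702 → 7³ + 0³ + 2³ = 351
351 → 3³ + 5³ + 1³ = 153
153 → 1³ + 5³ + 3³ = 153  — 153 already appeared earlier.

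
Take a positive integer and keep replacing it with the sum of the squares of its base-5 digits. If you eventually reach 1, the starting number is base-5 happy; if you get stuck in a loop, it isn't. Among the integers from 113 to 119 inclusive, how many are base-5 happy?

113: 113 → 29 → 17 → 13 → 13  (repeats 13)
114: 114 → 36 → 6 → 2 → 4 → 16 → 10 → 4  (repeats 4)
115: 115 → 25 → 1  (reaches 1)
116: 116 → 26 → 2 → 4 → 16 → 10 → 4  (repeats 4)
117: 117 → 29 → 17 → 13 → 13  (repeats 13)
118: 118 → 34 → 18 → 18  (repeats 18)
119: 119 → 41 → 11 → 5 → 1  (reaches 1)
base-5 happy: 115, 119

2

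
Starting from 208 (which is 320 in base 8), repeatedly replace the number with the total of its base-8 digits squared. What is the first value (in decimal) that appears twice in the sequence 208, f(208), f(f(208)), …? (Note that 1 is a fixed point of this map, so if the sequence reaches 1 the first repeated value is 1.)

13

208 = (3,2,0)_8 → 3² + 2² + 0² = 9 + 4 + 0 = 13
13 = (1,5)_8 → 1² + 5² = 1 + 25 = 26
26 = (3,2)_8 → 3² + 2² = 9 + 4 = 13  — 13 already appeared earlier.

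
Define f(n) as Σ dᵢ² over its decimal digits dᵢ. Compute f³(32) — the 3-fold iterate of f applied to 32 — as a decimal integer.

1

32 → 13
13 → 10
10 → 1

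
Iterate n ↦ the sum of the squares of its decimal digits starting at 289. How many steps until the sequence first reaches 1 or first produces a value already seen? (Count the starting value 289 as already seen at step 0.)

289 → 149
149 → 98
98 → 145
145 → 42
42 → 20
20 → 4
4 → 16
16 → 37
37 → 58
58 → 89
89 → 145  — 145 repeats.
That took 11 steps.

11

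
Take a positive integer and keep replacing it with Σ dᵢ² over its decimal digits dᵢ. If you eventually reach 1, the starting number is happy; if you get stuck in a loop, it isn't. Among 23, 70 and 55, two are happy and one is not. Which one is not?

23: 23 → 13 → 10 → 1  — reaches 1 (happy)
70: 70 → 49 → 97 → 130 → 10 → 1  — reaches 1 (happy)
55: 55 → 50 → 25 → 29 → 85 → 89 → 145 → 42 → 20 → 4 → 16 → 37 → 58 → 89  — repeats 89 (not happy)

55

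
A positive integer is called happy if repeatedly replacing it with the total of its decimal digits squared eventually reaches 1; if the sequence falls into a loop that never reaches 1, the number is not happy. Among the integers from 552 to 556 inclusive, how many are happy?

552: 552 → 54 → 41 → 17 → 50 → 25 → 29 → 85 → 89 → 145 → 42 → 20 → 4 → 16 → 37 → 58 → 89  (repeats 89)
553: 553 → 59 → 106 → 37 → 58 → 89 → 145 → 42 → 20 → 4 → 16 → 37  (repeats 37)
554: 554 → 66 → 72 → 53 → 34 → 25 → 29 → 85 → 89 → 145 → 42 → 20 → 4 → 16 → 37 → 58 → 89  (repeats 89)
555: 555 → 75 → 74 → 65 → 61 → 37 → 58 → 89 → 145 → 42 → 20 → 4 → 16 → 37  (repeats 37)
556: 556 → 86 → 100 → 1  (reaches 1)
happy: 556

1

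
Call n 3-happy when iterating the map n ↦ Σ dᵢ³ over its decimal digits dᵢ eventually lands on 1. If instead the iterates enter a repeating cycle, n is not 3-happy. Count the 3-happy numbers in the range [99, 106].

1

99: 99 → 1458 → 702 → 351 → 153 → 153  — not 3-happy
100: 100 → 1  — 3-happy
101: 101 → 2 → 8 → 512 → 134 → 92 → 737 → 713 → 371 → 371  — not 3-happy
102: 102 → 9 → 729 → 1080 → 513 → 153 → 153  — not 3-happy
103: 103 → 28 → 520 → 133 → 55 → 250 → 133  — not 3-happy
104: 104 → 65 → 341 → 92 → 737 → 713 → 371 → 371  — not 3-happy
105: 105 → 126 → 225 → 141 → 66 → 432 → 99 → 1458 → 702 → 351 → 153 → 153  — not 3-happy
106: 106 → 217 → 352 → 160 → 217  — not 3-happy
3-happy: 100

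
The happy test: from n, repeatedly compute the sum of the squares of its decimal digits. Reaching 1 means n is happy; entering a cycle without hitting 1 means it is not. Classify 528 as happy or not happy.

528 → 5² + 2² + 8² = 25 + 4 + 64 = 93
93 → 9² + 3² = 81 + 9 = 90
90 → 9² + 0² = 81 + 0 = 81
81 → 8² + 1² = 64 + 1 = 65
65 → 6² + 5² = 36 + 25 = 61
61 → 6² + 1² = 36 + 1 = 37
37 → 3² + 7² = 9 + 49 = 58
58 → 5² + 8² = 25 + 64 = 89
89 → 8² + 9² = 64 + 81 = 145
145 → 1² + 4² + 5² = 1 + 16 + 25 = 42
42 → 4² + 2² = 16 + 4 = 20
20 → 2² + 0² = 4 + 0 = 4
4 → 4² = 16
16 → 1² + 6² = 1 + 36 = 37  — 37 already seen; the sequence cycles without reaching 1.

not happy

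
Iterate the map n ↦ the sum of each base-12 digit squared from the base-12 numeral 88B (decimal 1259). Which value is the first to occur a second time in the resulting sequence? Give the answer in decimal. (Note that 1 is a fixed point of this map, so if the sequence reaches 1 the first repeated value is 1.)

1259 = (8,8,11)_12 → 8² + 8² + 11² = 249
249 = (1,8,9)_12 → 1² + 8² + 9² = 146
146 = (1,0,2)_12 → 1² + 0² + 2² = 5
5 = (5)_12 → 5² = 25
25 = (2,1)_12 → 2² + 1² = 5  — 5 already appeared earlier.

5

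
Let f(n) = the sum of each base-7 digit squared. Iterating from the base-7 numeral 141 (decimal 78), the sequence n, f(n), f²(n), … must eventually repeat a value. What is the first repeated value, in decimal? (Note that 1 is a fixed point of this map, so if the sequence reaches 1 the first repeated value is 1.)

2

78 = (1,4,1)_7 → 1² + 4² + 1² = 1 + 16 + 1 = 18
18 = (2,4)_7 → 2² + 4² = 4 + 16 = 20
20 = (2,6)_7 → 2² + 6² = 4 + 36 = 40
40 = (5,5)_7 → 5² + 5² = 25 + 25 = 50
50 = (1,0,1)_7 → 1² + 0² + 1² = 1 + 0 + 1 = 2
2 = (2)_7 → 2² = 4
4 = (4)_7 → 4² = 16
16 = (2,2)_7 → 2² + 2² = 4 + 4 = 8
8 = (1,1)_7 → 1² + 1² = 1 + 1 = 2  — 2 already appeared earlier.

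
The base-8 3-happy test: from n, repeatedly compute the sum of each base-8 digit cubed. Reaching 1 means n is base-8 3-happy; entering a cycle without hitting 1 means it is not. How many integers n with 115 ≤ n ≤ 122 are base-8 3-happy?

115: 115 → 244 → 307 → 307  (repeats 307)
116: 116 → 281 → 92 → 92  (repeats 92)
117: 117 → 342 → 349 → 277 → 197 → 152 → 35 → 91 → 55 → 559 → 469 → 476 → 434 → 440 → 559  (repeats 559)
118: 118 → 433 → 433  (repeats 433)
119: 119 → 560 → 217 → 55 → 559 → 469 → 476 → 434 → 440 → 559  (repeats 559)
120: 120 → 344 → 152 → 35 → 91 → 55 → 559 → 469 → 476 → 434 → 440 → 559  (repeats 559)
121: 121 → 345 → 153 → 36 → 128 → 8 → 1  (reaches 1)
122: 122 → 352 → 189 → 476 → 434 → 440 → 559 → 469 → 476  (repeats 476)
base-8 3-happy: 121

1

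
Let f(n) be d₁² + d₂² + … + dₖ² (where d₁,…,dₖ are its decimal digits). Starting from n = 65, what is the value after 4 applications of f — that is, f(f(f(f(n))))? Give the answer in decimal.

89

65 → 6² + 5² = 61
61 → 6² + 1² = 37
37 → 3² + 7² = 58
58 → 5² + 8² = 89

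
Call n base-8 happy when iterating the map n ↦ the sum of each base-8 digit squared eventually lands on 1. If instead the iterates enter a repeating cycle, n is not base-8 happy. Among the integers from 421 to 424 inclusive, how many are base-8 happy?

421: 421 → 77 → 27 → 18 → 8 → 1  (reaches 1)
422: 422 → 88 → 10 → 5 → 25 → 10  (repeats 10)
423: 423 → 101 → 42 → 29 → 34 → 20 → 20  (repeats 20)
424: 424 → 61 → 74 → 6 → 36 → 32 → 16 → 4 → 16  (repeats 16)
base-8 happy: 421

1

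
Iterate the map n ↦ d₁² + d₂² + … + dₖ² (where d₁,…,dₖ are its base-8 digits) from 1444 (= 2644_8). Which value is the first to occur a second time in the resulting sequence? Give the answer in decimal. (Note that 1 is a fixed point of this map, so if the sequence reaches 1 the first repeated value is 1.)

4

1444 = (2,6,4,4)_8 → 2² + 6² + 4² + 4² = 72
72 = (1,1,0)_8 → 1² + 1² + 0² = 2
2 = (2)_8 → 2² = 4
4 = (4)_8 → 4² = 16
16 = (2,0)_8 → 2² + 0² = 4  — 4 already appeared earlier.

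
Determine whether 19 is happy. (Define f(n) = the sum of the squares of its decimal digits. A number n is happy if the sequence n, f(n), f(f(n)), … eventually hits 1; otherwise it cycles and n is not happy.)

happy

19 → 1² + 9² = 1 + 81 = 82
82 → 8² + 2² = 64 + 4 = 68
68 → 6² + 8² = 36 + 64 = 100
100 → 1² + 0² + 0² = 1 + 0 + 0 = 1  — reached 1.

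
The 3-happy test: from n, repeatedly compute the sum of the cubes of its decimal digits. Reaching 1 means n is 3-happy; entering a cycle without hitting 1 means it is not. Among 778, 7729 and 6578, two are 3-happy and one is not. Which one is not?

6578

778: 778 → 1198 → 1243 → 100 → 1  — reaches 1 (3-happy)
7729: 7729 → 1423 → 100 → 1  — reaches 1 (3-happy)
6578: 6578 → 1196 → 947 → 1136 → 245 → 197 → 1073 → 371 → 371  — repeats 371 (not 3-happy)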